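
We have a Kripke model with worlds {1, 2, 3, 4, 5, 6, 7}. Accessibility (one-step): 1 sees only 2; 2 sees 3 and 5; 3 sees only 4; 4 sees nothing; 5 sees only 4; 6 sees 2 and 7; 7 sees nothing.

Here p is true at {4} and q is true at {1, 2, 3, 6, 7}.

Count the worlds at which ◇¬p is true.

1: successors {2}; ¬p there: 2:T. ✓
2: successors {3, 5}; ¬p there: 3:T, 5:T. ✓
3: successors {4}; ¬p there: 4:F. ✗
4: no successors, so ◇¬p fails. ✗
5: successors {4}; ¬p there: 4:F. ✗
6: successors {2, 7}; ¬p there: 2:T, 7:T. ✓
7: no successors, so ◇¬p fails. ✗
Satisfying worlds: {1, 2, 6}.

3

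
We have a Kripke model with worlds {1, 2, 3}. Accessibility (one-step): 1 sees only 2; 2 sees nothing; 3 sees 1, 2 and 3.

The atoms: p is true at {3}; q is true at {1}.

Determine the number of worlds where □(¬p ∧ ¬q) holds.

2

1: successors {2}; ¬p ∧ ¬q there: 2:T. ✓
2: no successors, so □(¬p ∧ ¬q) holds vacuously. ✓
3: successors {1, 2, 3}; ¬p ∧ ¬q there: 1:F, 2:T, 3:F. ✗
Satisfying worlds: {1, 2}.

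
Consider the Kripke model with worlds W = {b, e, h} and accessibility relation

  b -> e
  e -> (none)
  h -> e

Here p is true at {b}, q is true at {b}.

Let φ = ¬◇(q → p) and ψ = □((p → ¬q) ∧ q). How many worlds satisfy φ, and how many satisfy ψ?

For ¬◇(q → p):
b: ◇(q → p) is T. ✗
e: ◇(q → p) is F. ✓
h: ◇(q → p) is T. ✗
— 1 world.
For □((p → ¬q) ∧ q):
b: successors {e}; (p → ¬q) ∧ q there: e:F. ✗
e: no successors, so □((p → ¬q) ∧ q) holds vacuously. ✓
h: successors {e}; (p → ¬q) ∧ q there: e:F. ✗
— 1 world.

1 and 1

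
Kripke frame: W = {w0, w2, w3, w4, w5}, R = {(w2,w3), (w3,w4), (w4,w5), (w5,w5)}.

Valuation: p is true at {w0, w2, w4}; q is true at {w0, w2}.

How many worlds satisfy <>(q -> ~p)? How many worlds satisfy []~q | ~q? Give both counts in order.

4 and 5

For <>(q -> ~p):
w0: no successors, so <>(q -> ~p) fails. ✗
w2: successors {w3}; q -> ~p there: w3:T. ✓
w3: successors {w4}; q -> ~p there: w4:T. ✓
w4: successors {w5}; q -> ~p there: w5:T. ✓
w5: successors {w5}; q -> ~p there: w5:T. ✓
— 4 worlds.
For []~q | ~q:
w0: []~q is T, ~q is F. ✓
w2: []~q is T, ~q is F. ✓
w3: []~q is T, ~q is T. ✓
w4: []~q is T, ~q is T. ✓
w5: []~q is T, ~q is T. ✓
— 5 worlds.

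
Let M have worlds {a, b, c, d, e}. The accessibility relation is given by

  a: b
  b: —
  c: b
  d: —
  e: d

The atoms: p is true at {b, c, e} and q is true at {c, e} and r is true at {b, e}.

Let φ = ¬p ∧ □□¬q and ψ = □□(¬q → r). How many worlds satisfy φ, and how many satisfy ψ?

2 and 5

For ¬p ∧ □□¬q:
a: ¬p is T, □□¬q is T. ✓
b: ¬p is F, □□¬q is T. ✗
c: ¬p is F, □□¬q is T. ✗
d: ¬p is T, □□¬q is T. ✓
e: ¬p is F, □□¬q is T. ✗
— 2 worlds.
For □□(¬q → r):
a: successors {b}; □(¬q → r) there: b:T. ✓
b: no successors, so □□(¬q → r) holds vacuously. ✓
c: successors {b}; □(¬q → r) there: b:T. ✓
d: no successors, so □□(¬q → r) holds vacuously. ✓
e: successors {d}; □(¬q → r) there: d:T. ✓
— 5 worlds.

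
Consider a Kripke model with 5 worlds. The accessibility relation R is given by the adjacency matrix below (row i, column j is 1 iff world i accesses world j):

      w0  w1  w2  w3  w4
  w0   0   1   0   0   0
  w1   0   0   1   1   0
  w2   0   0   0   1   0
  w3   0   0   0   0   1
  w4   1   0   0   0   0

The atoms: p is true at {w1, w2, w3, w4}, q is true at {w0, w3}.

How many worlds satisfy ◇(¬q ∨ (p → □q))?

4

w0: successors {w1}; ¬q ∨ (p → □q) there: w1:T. ✓
w1: successors {w2, w3}; ¬q ∨ (p → □q) there: w2:T, w3:F. ✓
w2: successors {w3}; ¬q ∨ (p → □q) there: w3:F. ✗
w3: successors {w4}; ¬q ∨ (p → □q) there: w4:T. ✓
w4: successors {w0}; ¬q ∨ (p → □q) there: w0:T. ✓
Satisfying worlds: {w0, w1, w3, w4}.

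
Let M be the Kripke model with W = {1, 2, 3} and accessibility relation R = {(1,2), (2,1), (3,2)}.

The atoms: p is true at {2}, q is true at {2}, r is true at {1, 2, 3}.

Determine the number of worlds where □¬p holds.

1: successors {2}; ¬p there: 2:F. ✗
2: successors {1}; ¬p there: 1:T. ✓
3: successors {2}; ¬p there: 2:F. ✗
Satisfying worlds: {2}.

1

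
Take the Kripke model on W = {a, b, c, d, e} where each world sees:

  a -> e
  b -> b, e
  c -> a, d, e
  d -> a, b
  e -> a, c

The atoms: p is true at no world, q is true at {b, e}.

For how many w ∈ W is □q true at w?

2

a: successors {e}; q there: e:T. ✓
b: successors {b, e}; q there: b:T, e:T. ✓
c: successors {a, d, e}; q there: a:F, d:F, e:T. ✗
d: successors {a, b}; q there: a:F, b:T. ✗
e: successors {a, c}; q there: a:F, c:F. ✗
Satisfying worlds: {a, b}.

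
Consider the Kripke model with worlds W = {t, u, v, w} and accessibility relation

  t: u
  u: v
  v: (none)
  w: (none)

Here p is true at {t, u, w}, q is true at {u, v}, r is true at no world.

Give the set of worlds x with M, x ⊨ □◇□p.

{t, v, w}

t: successors {u}; ◇□p there: u:T. ✓
u: successors {v}; ◇□p there: v:F. ✗
v: no successors, so □◇□p holds vacuously. ✓
w: no successors, so □◇□p holds vacuously. ✓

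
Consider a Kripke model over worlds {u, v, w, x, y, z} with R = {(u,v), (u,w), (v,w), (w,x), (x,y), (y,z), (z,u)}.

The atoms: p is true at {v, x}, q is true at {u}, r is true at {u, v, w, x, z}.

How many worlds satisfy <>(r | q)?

u: successors {v, w}; r | q there: v:T, w:T. ✓
v: successors {w}; r | q there: w:T. ✓
w: successors {x}; r | q there: x:T. ✓
x: successors {y}; r | q there: y:F. ✗
y: successors {z}; r | q there: z:T. ✓
z: successors {u}; r | q there: u:T. ✓
Satisfying worlds: {u, v, w, y, z}.

5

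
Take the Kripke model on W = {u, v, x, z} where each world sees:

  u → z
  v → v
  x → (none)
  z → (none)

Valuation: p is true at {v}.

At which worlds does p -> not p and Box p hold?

u: p is F, not p and Box p is F. ✓
v: p is T, not p and Box p is F. ✗
x: p is F, not p and Box p is T. ✓
z: p is F, not p and Box p is T. ✓

{u, x, z}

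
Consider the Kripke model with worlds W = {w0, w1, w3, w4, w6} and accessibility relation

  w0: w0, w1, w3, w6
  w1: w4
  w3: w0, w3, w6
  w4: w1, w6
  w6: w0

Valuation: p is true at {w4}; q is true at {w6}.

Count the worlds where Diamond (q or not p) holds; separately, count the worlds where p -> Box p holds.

For Diamond (q or not p):
w0: successors {w0, w1, w3, w6}; q or not p there: w0:T, w1:T, w3:T, w6:T. ✓
w1: successors {w4}; q or not p there: w4:F. ✗
w3: successors {w0, w3, w6}; q or not p there: w0:T, w3:T, w6:T. ✓
w4: successors {w1, w6}; q or not p there: w1:T, w6:T. ✓
w6: successors {w0}; q or not p there: w0:T. ✓
— 4 worlds.
For p -> Box p:
w0: p is F, Box p is F. ✓
w1: p is F, Box p is T. ✓
w3: p is F, Box p is F. ✓
w4: p is T, Box p is F. ✗
w6: p is F, Box p is F. ✓
— 4 worlds.

4 and 4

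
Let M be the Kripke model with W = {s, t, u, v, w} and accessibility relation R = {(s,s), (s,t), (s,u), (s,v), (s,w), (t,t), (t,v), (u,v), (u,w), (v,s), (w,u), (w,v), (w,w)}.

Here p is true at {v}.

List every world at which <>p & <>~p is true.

{s, t, u, w}

s: <>p is T, <>~p is T. ✓
t: <>p is T, <>~p is T. ✓
u: <>p is T, <>~p is T. ✓
v: <>p is F, <>~p is T. ✗
w: <>p is T, <>~p is T. ✓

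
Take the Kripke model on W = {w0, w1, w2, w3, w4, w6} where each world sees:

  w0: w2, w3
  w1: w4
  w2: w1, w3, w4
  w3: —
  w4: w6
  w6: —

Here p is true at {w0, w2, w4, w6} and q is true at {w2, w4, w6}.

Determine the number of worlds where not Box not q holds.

w0: Box not q is F. ✓
w1: Box not q is F. ✓
w2: Box not q is F. ✓
w3: Box not q is T. ✗
w4: Box not q is F. ✓
w6: Box not q is T. ✗
Satisfying worlds: {w0, w1, w2, w4}.

4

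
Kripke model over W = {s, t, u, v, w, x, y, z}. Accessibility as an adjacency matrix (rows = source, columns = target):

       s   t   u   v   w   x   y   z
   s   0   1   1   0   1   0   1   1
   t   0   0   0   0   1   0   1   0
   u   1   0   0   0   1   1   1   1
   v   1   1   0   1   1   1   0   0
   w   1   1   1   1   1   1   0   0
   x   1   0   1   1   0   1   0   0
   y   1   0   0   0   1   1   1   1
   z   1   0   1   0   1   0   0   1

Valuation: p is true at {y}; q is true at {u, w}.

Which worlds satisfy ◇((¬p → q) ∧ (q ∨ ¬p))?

{s, t, u, v, w, x, y, z}

s: successors {t, u, w, y, z}; (¬p → q) ∧ (q ∨ ¬p) there: t:F, u:T, w:T, y:F, z:F. ✓
t: successors {w, y}; (¬p → q) ∧ (q ∨ ¬p) there: w:T, y:F. ✓
u: successors {s, w, x, y, z}; (¬p → q) ∧ (q ∨ ¬p) there: s:F, w:T, x:F, y:F, z:F. ✓
v: successors {s, t, v, w, x}; (¬p → q) ∧ (q ∨ ¬p) there: s:F, t:F, v:F, w:T, x:F. ✓
w: successors {s, t, u, v, w, x}; (¬p → q) ∧ (q ∨ ¬p) there: s:F, t:F, u:T, v:F, w:T, x:F. ✓
x: successors {s, u, v, x}; (¬p → q) ∧ (q ∨ ¬p) there: s:F, u:T, v:F, x:F. ✓
y: successors {s, w, x, y, z}; (¬p → q) ∧ (q ∨ ¬p) there: s:F, w:T, x:F, y:F, z:F. ✓
z: successors {s, u, w, z}; (¬p → q) ∧ (q ∨ ¬p) there: s:F, u:T, w:T, z:F. ✓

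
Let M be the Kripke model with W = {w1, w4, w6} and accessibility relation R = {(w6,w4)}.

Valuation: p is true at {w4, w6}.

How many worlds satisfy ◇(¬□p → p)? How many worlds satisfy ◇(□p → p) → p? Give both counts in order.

For ◇(¬□p → p):
w1: no successors, so ◇(¬□p → p) fails. ✗
w4: no successors, so ◇(¬□p → p) fails. ✗
w6: successors {w4}; ¬□p → p there: w4:T. ✓
— 1 world.
For ◇(□p → p) → p:
w1: ◇(□p → p) is F, p is F. ✓
w4: ◇(□p → p) is F, p is T. ✓
w6: ◇(□p → p) is T, p is T. ✓
— 3 worlds.

1 and 3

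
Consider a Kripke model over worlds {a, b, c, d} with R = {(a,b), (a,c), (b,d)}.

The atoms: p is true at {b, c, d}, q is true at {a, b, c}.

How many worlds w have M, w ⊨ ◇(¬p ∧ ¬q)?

a: successors {b, c}; ¬p ∧ ¬q there: b:F, c:F. ✗
b: successors {d}; ¬p ∧ ¬q there: d:F. ✗
c: no successors, so ◇(¬p ∧ ¬q) fails. ✗
d: no successors, so ◇(¬p ∧ ¬q) fails. ✗
Satisfying worlds: ∅.

0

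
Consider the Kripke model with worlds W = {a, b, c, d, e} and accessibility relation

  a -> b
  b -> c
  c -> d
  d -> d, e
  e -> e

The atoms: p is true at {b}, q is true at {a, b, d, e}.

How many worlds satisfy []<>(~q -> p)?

a: successors {b}; <>(~q -> p) there: b:F. ✗
b: successors {c}; <>(~q -> p) there: c:T. ✓
c: successors {d}; <>(~q -> p) there: d:T. ✓
d: successors {d, e}; <>(~q -> p) there: d:T, e:T. ✓
e: successors {e}; <>(~q -> p) there: e:T. ✓
Satisfying worlds: {b, c, d, e}.

4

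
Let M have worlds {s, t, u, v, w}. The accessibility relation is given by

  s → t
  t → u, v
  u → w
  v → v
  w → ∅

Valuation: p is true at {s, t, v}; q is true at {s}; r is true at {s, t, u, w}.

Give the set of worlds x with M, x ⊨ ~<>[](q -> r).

s: <>[](q -> r) is T. ✗
t: <>[](q -> r) is T. ✗
u: <>[](q -> r) is T. ✗
v: <>[](q -> r) is T. ✗
w: <>[](q -> r) is F. ✓

{w}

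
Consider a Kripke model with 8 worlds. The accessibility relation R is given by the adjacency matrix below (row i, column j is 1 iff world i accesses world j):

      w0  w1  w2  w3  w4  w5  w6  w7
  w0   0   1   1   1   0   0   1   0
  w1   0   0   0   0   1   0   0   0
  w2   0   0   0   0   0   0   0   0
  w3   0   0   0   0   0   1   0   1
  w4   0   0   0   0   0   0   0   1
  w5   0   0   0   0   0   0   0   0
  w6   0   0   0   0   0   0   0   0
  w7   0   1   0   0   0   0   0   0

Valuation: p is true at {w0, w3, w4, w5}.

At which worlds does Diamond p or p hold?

w0: Diamond p is T, p is T. ✓
w1: Diamond p is T, p is F. ✓
w2: Diamond p is F, p is F. ✗
w3: Diamond p is T, p is T. ✓
w4: Diamond p is F, p is T. ✓
w5: Diamond p is F, p is T. ✓
w6: Diamond p is F, p is F. ✗
w7: Diamond p is F, p is F. ✗

{w0, w1, w3, w4, w5}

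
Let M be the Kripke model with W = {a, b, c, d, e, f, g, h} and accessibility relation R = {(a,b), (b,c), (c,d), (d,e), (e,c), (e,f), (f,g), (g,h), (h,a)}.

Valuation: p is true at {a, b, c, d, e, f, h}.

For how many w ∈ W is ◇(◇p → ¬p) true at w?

2

a: successors {b}; ◇p → ¬p there: b:F. ✗
b: successors {c}; ◇p → ¬p there: c:F. ✗
c: successors {d}; ◇p → ¬p there: d:F. ✗
d: successors {e}; ◇p → ¬p there: e:F. ✗
e: successors {c, f}; ◇p → ¬p there: c:F, f:T. ✓
f: successors {g}; ◇p → ¬p there: g:T. ✓
g: successors {h}; ◇p → ¬p there: h:F. ✗
h: successors {a}; ◇p → ¬p there: a:F. ✗
Satisfying worlds: {e, f}.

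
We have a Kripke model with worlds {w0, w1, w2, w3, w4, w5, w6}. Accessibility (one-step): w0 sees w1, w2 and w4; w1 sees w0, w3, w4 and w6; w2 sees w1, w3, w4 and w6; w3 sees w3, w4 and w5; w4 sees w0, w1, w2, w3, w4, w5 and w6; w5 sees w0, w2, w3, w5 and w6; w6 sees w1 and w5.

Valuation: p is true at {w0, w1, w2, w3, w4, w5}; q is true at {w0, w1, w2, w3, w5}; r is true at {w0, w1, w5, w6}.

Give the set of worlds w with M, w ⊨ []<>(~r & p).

w0: successors {w1, w2, w4}; <>(~r & p) there: w1:T, w2:T, w4:T. ✓
w1: successors {w0, w3, w4, w6}; <>(~r & p) there: w0:T, w3:T, w4:T, w6:F. ✗
w2: successors {w1, w3, w4, w6}; <>(~r & p) there: w1:T, w3:T, w4:T, w6:F. ✗
w3: successors {w3, w4, w5}; <>(~r & p) there: w3:T, w4:T, w5:T. ✓
w4: successors {w0, w1, w2, w3, w4, w5, w6}; <>(~r & p) there: w0:T, w1:T, w2:T, w3:T, w4:T, w5:T, w6:F. ✗
w5: successors {w0, w2, w3, w5, w6}; <>(~r & p) there: w0:T, w2:T, w3:T, w5:T, w6:F. ✗
w6: successors {w1, w5}; <>(~r & p) there: w1:T, w5:T. ✓

{w0, w3, w6}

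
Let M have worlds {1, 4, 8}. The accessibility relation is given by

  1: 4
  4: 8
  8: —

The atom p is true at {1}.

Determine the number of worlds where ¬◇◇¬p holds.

1: ◇◇¬p is T. ✗
4: ◇◇¬p is F. ✓
8: ◇◇¬p is F. ✓
Satisfying worlds: {4, 8}.

2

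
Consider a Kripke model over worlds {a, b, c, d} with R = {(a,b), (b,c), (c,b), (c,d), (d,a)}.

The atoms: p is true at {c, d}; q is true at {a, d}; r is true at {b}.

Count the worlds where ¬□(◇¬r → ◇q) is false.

2

a: □(◇¬r → ◇q) is F. ✓
b: □(◇¬r → ◇q) is T. ✗
c: □(◇¬r → ◇q) is F. ✓
d: □(◇¬r → ◇q) is T. ✗
Satisfying worlds: {a, c}.
So ¬□(◇¬r → ◇q) fails at the other 2 worlds.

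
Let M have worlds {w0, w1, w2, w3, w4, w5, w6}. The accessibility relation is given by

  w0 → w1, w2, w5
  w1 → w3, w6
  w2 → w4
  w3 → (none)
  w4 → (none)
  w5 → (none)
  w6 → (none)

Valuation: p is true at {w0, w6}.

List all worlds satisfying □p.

w0: successors {w1, w2, w5}; p there: w1:F, w2:F, w5:F. ✗
w1: successors {w3, w6}; p there: w3:F, w6:T. ✗
w2: successors {w4}; p there: w4:F. ✗
w3: no successors, so □p holds vacuously. ✓
w4: no successors, so □p holds vacuously. ✓
w5: no successors, so □p holds vacuously. ✓
w6: no successors, so □p holds vacuously. ✓

{w3, w4, w5, w6}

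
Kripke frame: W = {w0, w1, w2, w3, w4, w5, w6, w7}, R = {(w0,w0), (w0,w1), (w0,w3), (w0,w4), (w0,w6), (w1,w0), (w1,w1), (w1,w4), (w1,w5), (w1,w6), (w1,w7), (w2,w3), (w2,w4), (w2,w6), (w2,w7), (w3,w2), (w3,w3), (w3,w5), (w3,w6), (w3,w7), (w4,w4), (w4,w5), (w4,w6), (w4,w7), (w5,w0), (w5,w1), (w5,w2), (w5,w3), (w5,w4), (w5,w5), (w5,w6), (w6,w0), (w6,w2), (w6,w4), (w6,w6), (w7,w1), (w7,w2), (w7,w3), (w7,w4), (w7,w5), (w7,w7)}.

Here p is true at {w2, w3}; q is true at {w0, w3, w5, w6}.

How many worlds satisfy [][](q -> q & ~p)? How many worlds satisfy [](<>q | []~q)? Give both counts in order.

0 and 8

For [][](q -> q & ~p):
w0: successors {w0, w1, w3, w4, w6}; [](q -> q & ~p) there: w0:F, w1:T, w3:F, w4:T, w6:T. ✗
w1: successors {w0, w1, w4, w5, w6, w7}; [](q -> q & ~p) there: w0:F, w1:T, w4:T, w5:F, w6:T, w7:F. ✗
w2: successors {w3, w4, w6, w7}; [](q -> q & ~p) there: w3:F, w4:T, w6:T, w7:F. ✗
w3: successors {w2, w3, w5, w6, w7}; [](q -> q & ~p) there: w2:F, w3:F, w5:F, w6:T, w7:F. ✗
w4: successors {w4, w5, w6, w7}; [](q -> q & ~p) there: w4:T, w5:F, w6:T, w7:F. ✗
w5: successors {w0, w1, w2, w3, w4, w5, w6}; [](q -> q & ~p) there: w0:F, w1:T, w2:F, w3:F, w4:T, w5:F, w6:T. ✗
w6: successors {w0, w2, w4, w6}; [](q -> q & ~p) there: w0:F, w2:F, w4:T, w6:T. ✗
w7: successors {w1, w2, w3, w4, w5, w7}; [](q -> q & ~p) there: w1:T, w2:F, w3:F, w4:T, w5:F, w7:F. ✗
— 0 worlds.
For [](<>q | []~q):
w0: successors {w0, w1, w3, w4, w6}; <>q | []~q there: w0:T, w1:T, w3:T, w4:T, w6:T. ✓
w1: successors {w0, w1, w4, w5, w6, w7}; <>q | []~q there: w0:T, w1:T, w4:T, w5:T, w6:T, w7:T. ✓
w2: successors {w3, w4, w6, w7}; <>q | []~q there: w3:T, w4:T, w6:T, w7:T. ✓
w3: successors {w2, w3, w5, w6, w7}; <>q | []~q there: w2:T, w3:T, w5:T, w6:T, w7:T. ✓
w4: successors {w4, w5, w6, w7}; <>q | []~q there: w4:T, w5:T, w6:T, w7:T. ✓
w5: successors {w0, w1, w2, w3, w4, w5, w6}; <>q | []~q there: w0:T, w1:T, w2:T, w3:T, w4:T, w5:T, w6:T. ✓
w6: successors {w0, w2, w4, w6}; <>q | []~q there: w0:T, w2:T, w4:T, w6:T. ✓
w7: successors {w1, w2, w3, w4, w5, w7}; <>q | []~q there: w1:T, w2:T, w3:T, w4:T, w5:T, w7:T. ✓
— 8 worlds.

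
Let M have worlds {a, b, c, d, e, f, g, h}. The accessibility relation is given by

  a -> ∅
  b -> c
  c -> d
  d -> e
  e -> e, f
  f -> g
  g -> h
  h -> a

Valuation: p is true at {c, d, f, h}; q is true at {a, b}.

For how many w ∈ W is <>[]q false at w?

a: no successors, so <>[]q fails. ✗
b: successors {c}; []q there: c:F. ✗
c: successors {d}; []q there: d:F. ✗
d: successors {e}; []q there: e:F. ✗
e: successors {e, f}; []q there: e:F, f:F. ✗
f: successors {g}; []q there: g:F. ✗
g: successors {h}; []q there: h:T. ✓
h: successors {a}; []q there: a:T. ✓
Satisfying worlds: {g, h}.
So <>[]q fails at the other 6 worlds.

6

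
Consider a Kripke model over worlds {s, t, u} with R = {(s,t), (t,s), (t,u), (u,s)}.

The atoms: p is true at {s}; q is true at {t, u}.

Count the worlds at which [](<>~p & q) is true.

s: successors {t}; <>~p & q there: t:T. ✓
t: successors {s, u}; <>~p & q there: s:F, u:F. ✗
u: successors {s}; <>~p & q there: s:F. ✗
Satisfying worlds: {s}.

1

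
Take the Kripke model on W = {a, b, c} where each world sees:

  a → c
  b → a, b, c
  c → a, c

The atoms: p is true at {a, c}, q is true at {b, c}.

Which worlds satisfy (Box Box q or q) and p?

{c}

a: Box Box q or q is F, p is T. ✗
b: Box Box q or q is T, p is F. ✗
c: Box Box q or q is T, p is T. ✓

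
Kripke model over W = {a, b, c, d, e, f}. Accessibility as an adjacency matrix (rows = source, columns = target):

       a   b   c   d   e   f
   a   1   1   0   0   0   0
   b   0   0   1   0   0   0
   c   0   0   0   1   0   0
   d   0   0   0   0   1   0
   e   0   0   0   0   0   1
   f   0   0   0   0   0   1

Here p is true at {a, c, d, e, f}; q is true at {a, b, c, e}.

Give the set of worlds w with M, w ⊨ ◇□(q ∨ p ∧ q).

a: successors {a, b}; □(q ∨ p ∧ q) there: a:T, b:T. ✓
b: successors {c}; □(q ∨ p ∧ q) there: c:F. ✗
c: successors {d}; □(q ∨ p ∧ q) there: d:T. ✓
d: successors {e}; □(q ∨ p ∧ q) there: e:F. ✗
e: successors {f}; □(q ∨ p ∧ q) there: f:F. ✗
f: successors {f}; □(q ∨ p ∧ q) there: f:F. ✗

{a, c}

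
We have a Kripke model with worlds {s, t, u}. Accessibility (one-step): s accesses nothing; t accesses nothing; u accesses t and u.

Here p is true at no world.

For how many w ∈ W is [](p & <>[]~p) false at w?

s: no successors, so [](p & <>[]~p) holds vacuously. ✓
t: no successors, so [](p & <>[]~p) holds vacuously. ✓
u: successors {t, u}; p & <>[]~p there: t:F, u:F. ✗
Satisfying worlds: {s, t}.
So [](p & <>[]~p) fails at the other 1 world.

1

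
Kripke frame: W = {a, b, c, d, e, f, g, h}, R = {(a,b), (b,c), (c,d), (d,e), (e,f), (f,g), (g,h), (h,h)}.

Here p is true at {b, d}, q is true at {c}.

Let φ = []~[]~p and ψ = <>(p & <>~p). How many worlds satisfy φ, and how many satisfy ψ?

1 and 2

For []~[]~p:
a: successors {b}; ~[]~p there: b:F. ✗
b: successors {c}; ~[]~p there: c:T. ✓
c: successors {d}; ~[]~p there: d:F. ✗
d: successors {e}; ~[]~p there: e:F. ✗
e: successors {f}; ~[]~p there: f:F. ✗
f: successors {g}; ~[]~p there: g:F. ✗
g: successors {h}; ~[]~p there: h:F. ✗
h: successors {h}; ~[]~p there: h:F. ✗
— 1 world.
For <>(p & <>~p):
a: successors {b}; p & <>~p there: b:T. ✓
b: successors {c}; p & <>~p there: c:F. ✗
c: successors {d}; p & <>~p there: d:T. ✓
d: successors {e}; p & <>~p there: e:F. ✗
e: successors {f}; p & <>~p there: f:F. ✗
f: successors {g}; p & <>~p there: g:F. ✗
g: successors {h}; p & <>~p there: h:F. ✗
h: successors {h}; p & <>~p there: h:F. ✗
— 2 worlds.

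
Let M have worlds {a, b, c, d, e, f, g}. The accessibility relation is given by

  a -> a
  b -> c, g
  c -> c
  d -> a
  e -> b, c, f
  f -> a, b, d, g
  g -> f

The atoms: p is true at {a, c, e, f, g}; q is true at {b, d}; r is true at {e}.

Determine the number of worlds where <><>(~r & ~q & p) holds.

a: successors {a}; <>(~r & ~q & p) there: a:T. ✓
b: successors {c, g}; <>(~r & ~q & p) there: c:T, g:T. ✓
c: successors {c}; <>(~r & ~q & p) there: c:T. ✓
d: successors {a}; <>(~r & ~q & p) there: a:T. ✓
e: successors {b, c, f}; <>(~r & ~q & p) there: b:T, c:T, f:T. ✓
f: successors {a, b, d, g}; <>(~r & ~q & p) there: a:T, b:T, d:T, g:T. ✓
g: successors {f}; <>(~r & ~q & p) there: f:T. ✓
Satisfying worlds: {a, b, c, d, e, f, g}.

7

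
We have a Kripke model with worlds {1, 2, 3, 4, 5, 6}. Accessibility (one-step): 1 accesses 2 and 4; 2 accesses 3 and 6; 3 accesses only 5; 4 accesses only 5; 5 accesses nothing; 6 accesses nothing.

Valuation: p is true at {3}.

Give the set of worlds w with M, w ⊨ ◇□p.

{2, 3, 4}

1: successors {2, 4}; □p there: 2:F, 4:F. ✗
2: successors {3, 6}; □p there: 3:F, 6:T. ✓
3: successors {5}; □p there: 5:T. ✓
4: successors {5}; □p there: 5:T. ✓
5: no successors, so ◇□p fails. ✗
6: no successors, so ◇□p fails. ✗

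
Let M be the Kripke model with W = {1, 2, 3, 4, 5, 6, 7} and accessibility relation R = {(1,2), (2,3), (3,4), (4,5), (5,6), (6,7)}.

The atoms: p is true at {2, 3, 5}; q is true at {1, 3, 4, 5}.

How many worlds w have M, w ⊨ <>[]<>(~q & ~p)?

3

1: successors {2}; []<>(~q & ~p) there: 2:F. ✗
2: successors {3}; []<>(~q & ~p) there: 3:F. ✗
3: successors {4}; []<>(~q & ~p) there: 4:T. ✓
4: successors {5}; []<>(~q & ~p) there: 5:T. ✓
5: successors {6}; []<>(~q & ~p) there: 6:F. ✗
6: successors {7}; []<>(~q & ~p) there: 7:T. ✓
7: no successors, so <>[]<>(~q & ~p) fails. ✗
Satisfying worlds: {3, 4, 6}.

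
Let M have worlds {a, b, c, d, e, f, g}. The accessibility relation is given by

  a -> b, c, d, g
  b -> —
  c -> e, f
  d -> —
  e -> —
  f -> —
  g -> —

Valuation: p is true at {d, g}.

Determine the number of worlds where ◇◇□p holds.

1

a: successors {b, c, d, g}; ◇□p there: b:F, c:T, d:F, g:F. ✓
b: no successors, so ◇◇□p fails. ✗
c: successors {e, f}; ◇□p there: e:F, f:F. ✗
d: no successors, so ◇◇□p fails. ✗
e: no successors, so ◇◇□p fails. ✗
f: no successors, so ◇◇□p fails. ✗
g: no successors, so ◇◇□p fails. ✗
Satisfying worlds: {a}.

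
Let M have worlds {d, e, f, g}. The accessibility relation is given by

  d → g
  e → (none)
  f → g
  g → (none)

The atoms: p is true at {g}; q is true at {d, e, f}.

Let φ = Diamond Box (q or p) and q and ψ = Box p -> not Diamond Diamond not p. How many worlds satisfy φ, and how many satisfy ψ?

For Diamond Box (q or p) and q:
d: Diamond Box (q or p) is T, q is T. ✓
e: Diamond Box (q or p) is F, q is T. ✗
f: Diamond Box (q or p) is T, q is T. ✓
g: Diamond Box (q or p) is F, q is F. ✗
— 2 worlds.
For Box p -> not Diamond Diamond not p:
d: Box p is T, not Diamond Diamond not p is T. ✓
e: Box p is T, not Diamond Diamond not p is T. ✓
f: Box p is T, not Diamond Diamond not p is T. ✓
g: Box p is T, not Diamond Diamond not p is T. ✓
— 4 worlds.

2 and 4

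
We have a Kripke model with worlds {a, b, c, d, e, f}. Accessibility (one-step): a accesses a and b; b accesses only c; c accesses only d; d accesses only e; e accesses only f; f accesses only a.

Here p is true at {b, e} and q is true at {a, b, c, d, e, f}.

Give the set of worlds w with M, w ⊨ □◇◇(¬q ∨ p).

a: successors {a, b}; ◇◇(¬q ∨ p) there: a:T, b:F. ✗
b: successors {c}; ◇◇(¬q ∨ p) there: c:T. ✓
c: successors {d}; ◇◇(¬q ∨ p) there: d:F. ✗
d: successors {e}; ◇◇(¬q ∨ p) there: e:F. ✗
e: successors {f}; ◇◇(¬q ∨ p) there: f:T. ✓
f: successors {a}; ◇◇(¬q ∨ p) there: a:T. ✓

{b, e, f}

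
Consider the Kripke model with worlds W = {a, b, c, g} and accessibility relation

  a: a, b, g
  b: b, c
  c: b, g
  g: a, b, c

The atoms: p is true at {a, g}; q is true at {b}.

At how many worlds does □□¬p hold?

0

a: successors {a, b, g}; □¬p there: a:F, b:T, g:F. ✗
b: successors {b, c}; □¬p there: b:T, c:F. ✗
c: successors {b, g}; □¬p there: b:T, g:F. ✗
g: successors {a, b, c}; □¬p there: a:F, b:T, c:F. ✗
Satisfying worlds: ∅.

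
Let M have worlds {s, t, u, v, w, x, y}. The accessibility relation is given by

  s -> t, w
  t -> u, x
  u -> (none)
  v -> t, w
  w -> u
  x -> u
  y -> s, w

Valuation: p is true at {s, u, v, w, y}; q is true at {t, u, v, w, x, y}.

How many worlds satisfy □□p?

4

s: successors {t, w}; □p there: t:F, w:T. ✗
t: successors {u, x}; □p there: u:T, x:T. ✓
u: no successors, so □□p holds vacuously. ✓
v: successors {t, w}; □p there: t:F, w:T. ✗
w: successors {u}; □p there: u:T. ✓
x: successors {u}; □p there: u:T. ✓
y: successors {s, w}; □p there: s:F, w:T. ✗
Satisfying worlds: {t, u, w, x}.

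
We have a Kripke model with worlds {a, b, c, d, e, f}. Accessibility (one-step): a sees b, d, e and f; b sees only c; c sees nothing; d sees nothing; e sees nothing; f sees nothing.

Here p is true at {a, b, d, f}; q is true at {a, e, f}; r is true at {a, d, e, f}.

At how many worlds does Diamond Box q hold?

2

a: successors {b, d, e, f}; Box q there: b:F, d:T, e:T, f:T. ✓
b: successors {c}; Box q there: c:T. ✓
c: no successors, so Diamond Box q fails. ✗
d: no successors, so Diamond Box q fails. ✗
e: no successors, so Diamond Box q fails. ✗
f: no successors, so Diamond Box q fails. ✗
Satisfying worlds: {a, b}.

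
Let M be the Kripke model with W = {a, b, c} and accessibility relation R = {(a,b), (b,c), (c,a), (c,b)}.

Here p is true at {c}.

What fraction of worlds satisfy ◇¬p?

2/3

a: successors {b}; ¬p there: b:T. ✓
b: successors {c}; ¬p there: c:F. ✗
c: successors {a, b}; ¬p there: a:T, b:T. ✓
That's 2 of 3 worlds, so 2/3.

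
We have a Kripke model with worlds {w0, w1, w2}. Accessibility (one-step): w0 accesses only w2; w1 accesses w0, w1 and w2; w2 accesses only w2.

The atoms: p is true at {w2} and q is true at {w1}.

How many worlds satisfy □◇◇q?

w0: successors {w2}; ◇◇q there: w2:F. ✗
w1: successors {w0, w1, w2}; ◇◇q there: w0:F, w1:T, w2:F. ✗
w2: successors {w2}; ◇◇q there: w2:F. ✗
Satisfying worlds: ∅.

0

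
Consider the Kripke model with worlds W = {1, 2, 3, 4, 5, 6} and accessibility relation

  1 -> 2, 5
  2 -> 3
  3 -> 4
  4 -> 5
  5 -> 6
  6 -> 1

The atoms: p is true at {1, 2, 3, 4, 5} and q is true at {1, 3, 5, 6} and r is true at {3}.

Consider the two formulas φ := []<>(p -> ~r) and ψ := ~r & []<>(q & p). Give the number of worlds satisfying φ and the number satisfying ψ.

For []<>(p -> ~r):
1: successors {2, 5}; <>(p -> ~r) there: 2:F, 5:T. ✗
2: successors {3}; <>(p -> ~r) there: 3:T. ✓
3: successors {4}; <>(p -> ~r) there: 4:T. ✓
4: successors {5}; <>(p -> ~r) there: 5:T. ✓
5: successors {6}; <>(p -> ~r) there: 6:T. ✓
6: successors {1}; <>(p -> ~r) there: 1:T. ✓
— 5 worlds.
For ~r & []<>(q & p):
1: ~r is T, []<>(q & p) is F. ✗
2: ~r is T, []<>(q & p) is F. ✗
3: ~r is F, []<>(q & p) is T. ✗
4: ~r is T, []<>(q & p) is F. ✗
5: ~r is T, []<>(q & p) is T. ✓
6: ~r is T, []<>(q & p) is T. ✓
— 2 worlds.

5 and 2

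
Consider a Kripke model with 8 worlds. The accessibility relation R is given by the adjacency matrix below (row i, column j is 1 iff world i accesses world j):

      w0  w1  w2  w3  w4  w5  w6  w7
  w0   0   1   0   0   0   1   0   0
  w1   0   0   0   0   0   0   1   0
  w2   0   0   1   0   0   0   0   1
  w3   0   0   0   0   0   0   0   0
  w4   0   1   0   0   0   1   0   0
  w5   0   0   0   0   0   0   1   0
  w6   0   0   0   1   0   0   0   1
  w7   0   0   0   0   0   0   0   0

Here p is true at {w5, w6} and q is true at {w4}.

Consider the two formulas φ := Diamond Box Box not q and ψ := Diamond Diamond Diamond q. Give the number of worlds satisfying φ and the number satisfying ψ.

6 and 0

For Diamond Box Box not q:
w0: successors {w1, w5}; Box Box not q there: w1:T, w5:T. ✓
w1: successors {w6}; Box Box not q there: w6:T. ✓
w2: successors {w2, w7}; Box Box not q there: w2:T, w7:T. ✓
w3: no successors, so Diamond Box Box not q fails. ✗
w4: successors {w1, w5}; Box Box not q there: w1:T, w5:T. ✓
w5: successors {w6}; Box Box not q there: w6:T. ✓
w6: successors {w3, w7}; Box Box not q there: w3:T, w7:T. ✓
w7: no successors, so Diamond Box Box not q fails. ✗
— 6 worlds.
For Diamond Diamond Diamond q:
w0: successors {w1, w5}; Diamond Diamond q there: w1:F, w5:F. ✗
w1: successors {w6}; Diamond Diamond q there: w6:F. ✗
w2: successors {w2, w7}; Diamond Diamond q there: w2:F, w7:F. ✗
w3: no successors, so Diamond Diamond Diamond q fails. ✗
w4: successors {w1, w5}; Diamond Diamond q there: w1:F, w5:F. ✗
w5: successors {w6}; Diamond Diamond q there: w6:F. ✗
w6: successors {w3, w7}; Diamond Diamond q there: w3:F, w7:F. ✗
w7: no successors, so Diamond Diamond Diamond q fails. ✗
— 0 worlds.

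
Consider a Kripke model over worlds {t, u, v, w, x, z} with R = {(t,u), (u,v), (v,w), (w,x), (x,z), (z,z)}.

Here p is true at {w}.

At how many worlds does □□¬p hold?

5

t: successors {u}; □¬p there: u:T. ✓
u: successors {v}; □¬p there: v:F. ✗
v: successors {w}; □¬p there: w:T. ✓
w: successors {x}; □¬p there: x:T. ✓
x: successors {z}; □¬p there: z:T. ✓
z: successors {z}; □¬p there: z:T. ✓
Satisfying worlds: {t, v, w, x, z}.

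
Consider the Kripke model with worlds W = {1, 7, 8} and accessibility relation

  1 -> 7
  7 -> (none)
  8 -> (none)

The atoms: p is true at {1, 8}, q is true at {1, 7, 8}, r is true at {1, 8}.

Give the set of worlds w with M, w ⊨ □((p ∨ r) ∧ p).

{7, 8}

1: successors {7}; (p ∨ r) ∧ p there: 7:F. ✗
7: no successors, so □((p ∨ r) ∧ p) holds vacuously. ✓
8: no successors, so □((p ∨ r) ∧ p) holds vacuously. ✓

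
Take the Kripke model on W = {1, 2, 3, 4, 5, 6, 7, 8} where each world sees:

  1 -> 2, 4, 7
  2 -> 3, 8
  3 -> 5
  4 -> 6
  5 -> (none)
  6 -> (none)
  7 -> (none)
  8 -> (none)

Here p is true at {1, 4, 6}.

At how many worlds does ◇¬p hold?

1: successors {2, 4, 7}; ¬p there: 2:T, 4:F, 7:T. ✓
2: successors {3, 8}; ¬p there: 3:T, 8:T. ✓
3: successors {5}; ¬p there: 5:T. ✓
4: successors {6}; ¬p there: 6:F. ✗
5: no successors, so ◇¬p fails. ✗
6: no successors, so ◇¬p fails. ✗
7: no successors, so ◇¬p fails. ✗
8: no successors, so ◇¬p fails. ✗
Satisfying worlds: {1, 2, 3}.

3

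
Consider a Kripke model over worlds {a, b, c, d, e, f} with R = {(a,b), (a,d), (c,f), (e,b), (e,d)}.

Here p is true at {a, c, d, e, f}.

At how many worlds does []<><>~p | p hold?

a: []<><>~p is F, p is T. ✓
b: []<><>~p is T, p is F. ✓
c: []<><>~p is F, p is T. ✓
d: []<><>~p is T, p is T. ✓
e: []<><>~p is F, p is T. ✓
f: []<><>~p is T, p is T. ✓
Satisfying worlds: {a, b, c, d, e, f}.

6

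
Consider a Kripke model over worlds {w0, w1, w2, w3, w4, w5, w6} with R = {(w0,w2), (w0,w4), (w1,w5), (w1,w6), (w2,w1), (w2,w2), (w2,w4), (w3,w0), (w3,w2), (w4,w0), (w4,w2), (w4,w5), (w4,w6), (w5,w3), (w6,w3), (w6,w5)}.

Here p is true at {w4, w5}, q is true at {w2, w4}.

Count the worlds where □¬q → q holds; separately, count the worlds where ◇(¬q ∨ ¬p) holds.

For □¬q → q:
w0: □¬q is F, q is F. ✓
w1: □¬q is T, q is F. ✗
w2: □¬q is F, q is T. ✓
w3: □¬q is F, q is F. ✓
w4: □¬q is F, q is T. ✓
w5: □¬q is T, q is F. ✗
w6: □¬q is T, q is F. ✗
— 4 worlds.
For ◇(¬q ∨ ¬p):
w0: successors {w2, w4}; ¬q ∨ ¬p there: w2:T, w4:F. ✓
w1: successors {w5, w6}; ¬q ∨ ¬p there: w5:T, w6:T. ✓
w2: successors {w1, w2, w4}; ¬q ∨ ¬p there: w1:T, w2:T, w4:F. ✓
w3: successors {w0, w2}; ¬q ∨ ¬p there: w0:T, w2:T. ✓
w4: successors {w0, w2, w5, w6}; ¬q ∨ ¬p there: w0:T, w2:T, w5:T, w6:T. ✓
w5: successors {w3}; ¬q ∨ ¬p there: w3:T. ✓
w6: successors {w3, w5}; ¬q ∨ ¬p there: w3:T, w5:T. ✓
— 7 worlds.

4 and 7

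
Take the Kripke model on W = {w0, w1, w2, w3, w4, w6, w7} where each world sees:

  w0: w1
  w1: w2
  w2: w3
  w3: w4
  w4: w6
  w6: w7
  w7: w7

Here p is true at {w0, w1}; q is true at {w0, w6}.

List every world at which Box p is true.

w0: successors {w1}; p there: w1:T. ✓
w1: successors {w2}; p there: w2:F. ✗
w2: successors {w3}; p there: w3:F. ✗
w3: successors {w4}; p there: w4:F. ✗
w4: successors {w6}; p there: w6:F. ✗
w6: successors {w7}; p there: w7:F. ✗
w7: successors {w7}; p there: w7:F. ✗

{w0}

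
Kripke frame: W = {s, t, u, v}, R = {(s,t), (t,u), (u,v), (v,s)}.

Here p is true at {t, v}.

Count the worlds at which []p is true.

2

s: successors {t}; p there: t:T. ✓
t: successors {u}; p there: u:F. ✗
u: successors {v}; p there: v:T. ✓
v: successors {s}; p there: s:F. ✗
Satisfying worlds: {s, u}.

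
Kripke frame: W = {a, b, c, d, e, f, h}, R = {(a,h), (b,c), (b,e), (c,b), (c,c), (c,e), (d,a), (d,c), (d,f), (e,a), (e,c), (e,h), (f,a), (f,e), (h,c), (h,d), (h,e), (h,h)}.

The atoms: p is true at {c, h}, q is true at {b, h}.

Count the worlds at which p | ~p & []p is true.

a: p is F, ~p & []p is T. ✓
b: p is F, ~p & []p is F. ✗
c: p is T, ~p & []p is F. ✓
d: p is F, ~p & []p is F. ✗
e: p is F, ~p & []p is F. ✗
f: p is F, ~p & []p is F. ✗
h: p is T, ~p & []p is F. ✓
Satisfying worlds: {a, c, h}.

3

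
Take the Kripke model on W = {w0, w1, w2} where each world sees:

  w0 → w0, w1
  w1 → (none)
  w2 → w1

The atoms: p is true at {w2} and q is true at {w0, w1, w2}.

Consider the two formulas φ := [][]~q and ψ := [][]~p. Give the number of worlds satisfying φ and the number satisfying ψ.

For [][]~q:
w0: successors {w0, w1}; []~q there: w0:F, w1:T. ✗
w1: no successors, so [][]~q holds vacuously. ✓
w2: successors {w1}; []~q there: w1:T. ✓
— 2 worlds.
For [][]~p:
w0: successors {w0, w1}; []~p there: w0:T, w1:T. ✓
w1: no successors, so [][]~p holds vacuously. ✓
w2: successors {w1}; []~p there: w1:T. ✓
— 3 worlds.

2 and 3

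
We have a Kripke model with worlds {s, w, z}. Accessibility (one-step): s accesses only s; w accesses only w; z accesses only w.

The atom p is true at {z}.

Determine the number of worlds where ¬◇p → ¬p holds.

2

s: ¬◇p is T, ¬p is T. ✓
w: ¬◇p is T, ¬p is T. ✓
z: ¬◇p is T, ¬p is F. ✗
Satisfying worlds: {s, w}.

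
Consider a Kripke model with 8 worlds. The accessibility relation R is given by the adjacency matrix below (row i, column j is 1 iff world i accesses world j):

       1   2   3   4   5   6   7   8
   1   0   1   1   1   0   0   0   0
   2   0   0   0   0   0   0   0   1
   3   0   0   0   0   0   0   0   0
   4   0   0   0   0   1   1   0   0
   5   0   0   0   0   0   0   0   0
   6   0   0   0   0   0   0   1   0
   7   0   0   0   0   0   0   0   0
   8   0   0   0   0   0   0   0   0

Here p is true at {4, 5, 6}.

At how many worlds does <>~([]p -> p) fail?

1: successors {2, 3, 4}; ~([]p -> p) there: 2:F, 3:T, 4:F. ✓
2: successors {8}; ~([]p -> p) there: 8:T. ✓
3: no successors, so <>~([]p -> p) fails. ✗
4: successors {5, 6}; ~([]p -> p) there: 5:F, 6:F. ✗
5: no successors, so <>~([]p -> p) fails. ✗
6: successors {7}; ~([]p -> p) there: 7:T. ✓
7: no successors, so <>~([]p -> p) fails. ✗
8: no successors, so <>~([]p -> p) fails. ✗
Satisfying worlds: {1, 2, 6}.
So <>~([]p -> p) fails at the other 5 worlds.

5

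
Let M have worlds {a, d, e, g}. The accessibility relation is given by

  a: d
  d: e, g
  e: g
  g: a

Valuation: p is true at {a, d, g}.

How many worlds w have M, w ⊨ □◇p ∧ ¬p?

a: □◇p is T, ¬p is F. ✗
d: □◇p is T, ¬p is F. ✗
e: □◇p is T, ¬p is T. ✓
g: □◇p is T, ¬p is F. ✗
Satisfying worlds: {e}.

1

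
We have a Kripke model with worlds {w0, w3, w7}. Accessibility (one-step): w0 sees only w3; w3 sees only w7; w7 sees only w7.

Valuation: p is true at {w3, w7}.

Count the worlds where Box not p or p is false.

1

w0: Box not p is F, p is F. ✗
w3: Box not p is F, p is T. ✓
w7: Box not p is F, p is T. ✓
Satisfying worlds: {w3, w7}.
So Box not p or p fails at the other 1 world.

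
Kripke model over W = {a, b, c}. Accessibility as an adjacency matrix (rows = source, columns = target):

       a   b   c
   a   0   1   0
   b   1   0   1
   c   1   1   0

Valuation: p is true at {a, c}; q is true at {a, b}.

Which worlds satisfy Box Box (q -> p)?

a: successors {b}; Box (q -> p) there: b:T. ✓
b: successors {a, c}; Box (q -> p) there: a:F, c:F. ✗
c: successors {a, b}; Box (q -> p) there: a:F, b:T. ✗

{a}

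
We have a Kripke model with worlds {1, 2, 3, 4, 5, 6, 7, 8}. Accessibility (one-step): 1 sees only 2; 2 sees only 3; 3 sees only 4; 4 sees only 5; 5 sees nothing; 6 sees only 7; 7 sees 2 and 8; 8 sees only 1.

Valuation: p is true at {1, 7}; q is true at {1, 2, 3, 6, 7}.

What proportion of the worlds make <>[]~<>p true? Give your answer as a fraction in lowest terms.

3/4

1: successors {2}; []~<>p there: 2:T. ✓
2: successors {3}; []~<>p there: 3:T. ✓
3: successors {4}; []~<>p there: 4:T. ✓
4: successors {5}; []~<>p there: 5:T. ✓
5: no successors, so <>[]~<>p fails. ✗
6: successors {7}; []~<>p there: 7:F. ✗
7: successors {2, 8}; []~<>p there: 2:T, 8:T. ✓
8: successors {1}; []~<>p there: 1:T. ✓
That's 6 of 8 worlds, so 6/8 = 3/4.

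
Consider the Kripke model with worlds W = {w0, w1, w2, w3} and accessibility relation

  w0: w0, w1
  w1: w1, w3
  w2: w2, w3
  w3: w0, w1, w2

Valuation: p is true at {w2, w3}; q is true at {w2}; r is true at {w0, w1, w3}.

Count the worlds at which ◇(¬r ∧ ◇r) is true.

w0: successors {w0, w1}; ¬r ∧ ◇r there: w0:F, w1:F. ✗
w1: successors {w1, w3}; ¬r ∧ ◇r there: w1:F, w3:F. ✗
w2: successors {w2, w3}; ¬r ∧ ◇r there: w2:T, w3:F. ✓
w3: successors {w0, w1, w2}; ¬r ∧ ◇r there: w0:F, w1:F, w2:T. ✓
Satisfying worlds: {w2, w3}.

2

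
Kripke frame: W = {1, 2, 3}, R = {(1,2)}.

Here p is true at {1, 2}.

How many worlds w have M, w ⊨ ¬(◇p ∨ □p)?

1: ◇p ∨ □p is T. ✗
2: ◇p ∨ □p is T. ✗
3: ◇p ∨ □p is T. ✗
Satisfying worlds: ∅.

0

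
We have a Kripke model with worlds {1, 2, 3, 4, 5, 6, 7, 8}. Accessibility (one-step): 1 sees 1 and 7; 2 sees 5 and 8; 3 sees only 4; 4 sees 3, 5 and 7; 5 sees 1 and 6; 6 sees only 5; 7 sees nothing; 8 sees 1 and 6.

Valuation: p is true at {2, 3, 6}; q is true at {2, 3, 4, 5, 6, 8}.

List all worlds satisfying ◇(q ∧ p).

{4, 5, 8}

1: successors {1, 7}; q ∧ p there: 1:F, 7:F. ✗
2: successors {5, 8}; q ∧ p there: 5:F, 8:F. ✗
3: successors {4}; q ∧ p there: 4:F. ✗
4: successors {3, 5, 7}; q ∧ p there: 3:T, 5:F, 7:F. ✓
5: successors {1, 6}; q ∧ p there: 1:F, 6:T. ✓
6: successors {5}; q ∧ p there: 5:F. ✗
7: no successors, so ◇(q ∧ p) fails. ✗
8: successors {1, 6}; q ∧ p there: 1:F, 6:T. ✓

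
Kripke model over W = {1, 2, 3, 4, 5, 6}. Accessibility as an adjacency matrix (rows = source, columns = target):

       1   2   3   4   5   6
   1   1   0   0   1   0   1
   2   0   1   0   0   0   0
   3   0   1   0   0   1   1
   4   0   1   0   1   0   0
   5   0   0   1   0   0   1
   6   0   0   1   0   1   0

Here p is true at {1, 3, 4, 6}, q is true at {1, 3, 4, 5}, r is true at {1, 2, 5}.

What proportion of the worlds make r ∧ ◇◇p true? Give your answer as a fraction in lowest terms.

1/3

1: r is T, ◇◇p is T. ✓
2: r is T, ◇◇p is F. ✗
3: r is F, ◇◇p is T. ✗
4: r is F, ◇◇p is T. ✗
5: r is T, ◇◇p is T. ✓
6: r is F, ◇◇p is T. ✗
That's 2 of 6 worlds, so 2/6 = 1/3.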